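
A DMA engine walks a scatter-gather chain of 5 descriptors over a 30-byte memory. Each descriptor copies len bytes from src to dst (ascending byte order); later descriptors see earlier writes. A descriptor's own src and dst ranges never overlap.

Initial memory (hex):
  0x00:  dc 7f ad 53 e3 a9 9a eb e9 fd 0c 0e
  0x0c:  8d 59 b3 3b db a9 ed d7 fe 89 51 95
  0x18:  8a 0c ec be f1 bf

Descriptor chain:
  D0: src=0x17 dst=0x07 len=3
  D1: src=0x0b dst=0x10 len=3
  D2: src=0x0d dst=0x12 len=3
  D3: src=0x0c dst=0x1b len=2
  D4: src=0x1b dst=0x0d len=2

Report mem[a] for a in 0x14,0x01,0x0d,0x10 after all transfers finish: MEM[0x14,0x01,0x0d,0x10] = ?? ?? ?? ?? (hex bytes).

  after D0: wrote 3B at 0x07 = 958a0c
  after D1: wrote 3B at 0x10 = 0e8d59
  after D2: wrote 3B at 0x12 = 59b33b
  after D3: wrote 2B at 0x1b = 8d59
  after D4: wrote 2B at 0x0d = 8d59
query mem[0x14]=0x3b, mem[0x01]=0x7f, mem[0x0d]=0x8d, mem[0x10]=0x0e

MEM[0x14,0x01,0x0d,0x10] = 3b 7f 8d 0e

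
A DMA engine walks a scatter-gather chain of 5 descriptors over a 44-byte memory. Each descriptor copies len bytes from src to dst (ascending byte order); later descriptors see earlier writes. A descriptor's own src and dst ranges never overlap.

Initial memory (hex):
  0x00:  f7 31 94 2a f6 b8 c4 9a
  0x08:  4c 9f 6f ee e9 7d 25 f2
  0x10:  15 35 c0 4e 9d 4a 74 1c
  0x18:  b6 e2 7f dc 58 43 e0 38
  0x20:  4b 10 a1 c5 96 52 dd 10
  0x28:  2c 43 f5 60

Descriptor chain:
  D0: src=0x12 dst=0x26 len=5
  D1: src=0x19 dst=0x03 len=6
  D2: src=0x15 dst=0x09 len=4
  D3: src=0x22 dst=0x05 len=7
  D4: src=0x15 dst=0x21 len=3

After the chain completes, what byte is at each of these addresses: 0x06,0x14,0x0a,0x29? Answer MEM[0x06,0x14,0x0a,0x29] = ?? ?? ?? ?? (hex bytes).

MEM[0x06,0x14,0x0a,0x29] = c5 9d 4e 4a

[0] 0x12->0x26 len=5 : c0 4e 9d 4a 74
[1] 0x19->0x03 len=6 : e2 7f dc 58 43 e0
[2] 0x15->0x09 len=4 : 4a 74 1c b6
[3] 0x22->0x05 len=7 : a1 c5 96 52 c0 4e 9d
[4] 0x15->0x21 len=3 : 4a 74 1c
query mem[0x06]=0xc5, mem[0x14]=0x9d, mem[0x0a]=0x4e, mem[0x29]=0x4a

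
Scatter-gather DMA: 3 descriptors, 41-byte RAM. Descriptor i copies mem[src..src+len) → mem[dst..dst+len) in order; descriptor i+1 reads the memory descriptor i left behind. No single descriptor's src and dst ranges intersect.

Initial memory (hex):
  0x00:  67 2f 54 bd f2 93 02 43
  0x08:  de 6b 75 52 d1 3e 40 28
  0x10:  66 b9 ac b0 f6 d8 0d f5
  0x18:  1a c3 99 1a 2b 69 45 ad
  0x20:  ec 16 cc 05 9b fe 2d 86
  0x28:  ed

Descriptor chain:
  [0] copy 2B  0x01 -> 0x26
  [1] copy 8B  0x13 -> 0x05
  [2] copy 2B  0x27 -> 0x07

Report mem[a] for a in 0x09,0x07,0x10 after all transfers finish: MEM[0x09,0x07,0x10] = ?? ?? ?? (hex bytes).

  after D0: wrote 2B at 0x26 = 2f54
  after D1: wrote 8B at 0x05 = b0f6d80df51ac399
  after D2: wrote 2B at 0x07 = 54ed
query mem[0x09]=0xf5, mem[0x07]=0x54, mem[0x10]=0x66

MEM[0x09,0x07,0x10] = f5 54 66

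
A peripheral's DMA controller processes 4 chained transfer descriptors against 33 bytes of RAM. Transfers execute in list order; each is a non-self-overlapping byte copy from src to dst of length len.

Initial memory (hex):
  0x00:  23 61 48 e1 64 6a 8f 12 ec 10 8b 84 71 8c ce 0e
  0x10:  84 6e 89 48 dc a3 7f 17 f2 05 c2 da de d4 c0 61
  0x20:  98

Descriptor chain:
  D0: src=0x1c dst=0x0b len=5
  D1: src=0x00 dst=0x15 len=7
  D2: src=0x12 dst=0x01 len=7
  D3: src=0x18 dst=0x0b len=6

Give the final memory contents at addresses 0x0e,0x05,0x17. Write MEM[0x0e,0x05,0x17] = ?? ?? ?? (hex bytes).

[0] 0x1c->0x0b len=5 : de d4 c0 61 98
[1] 0x00->0x15 len=7 : 23 61 48 e1 64 6a 8f
[2] 0x12->0x01 len=7 : 89 48 dc 23 61 48 e1
[3] 0x18->0x0b len=6 : e1 64 6a 8f de d4
query mem[0x0e]=0x8f, mem[0x05]=0x61, mem[0x17]=0x48

MEM[0x0e,0x05,0x17] = 8f 61 48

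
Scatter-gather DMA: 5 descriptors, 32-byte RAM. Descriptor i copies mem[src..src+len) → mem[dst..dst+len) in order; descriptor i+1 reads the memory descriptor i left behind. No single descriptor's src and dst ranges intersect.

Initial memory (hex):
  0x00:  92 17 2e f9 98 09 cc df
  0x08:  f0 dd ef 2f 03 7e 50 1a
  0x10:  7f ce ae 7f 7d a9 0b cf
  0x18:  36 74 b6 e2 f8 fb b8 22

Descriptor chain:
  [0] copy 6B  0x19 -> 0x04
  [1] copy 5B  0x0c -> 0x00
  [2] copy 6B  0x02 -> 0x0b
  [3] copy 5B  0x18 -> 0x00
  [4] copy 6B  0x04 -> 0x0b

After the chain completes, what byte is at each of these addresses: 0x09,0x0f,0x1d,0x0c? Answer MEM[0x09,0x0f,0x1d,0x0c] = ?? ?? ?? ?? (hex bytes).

MEM[0x09,0x0f,0x1d,0x0c] = b8 fb fb b6

[0] 0x19->0x04 len=6 : 74 b6 e2 f8 fb b8
[1] 0x0c->0x00 len=5 : 03 7e 50 1a 7f
[2] 0x02->0x0b len=6 : 50 1a 7f b6 e2 f8
[3] 0x18->0x00 len=5 : 36 74 b6 e2 f8
[4] 0x04->0x0b len=6 : f8 b6 e2 f8 fb b8
query mem[0x09]=0xb8, mem[0x0f]=0xfb, mem[0x1d]=0xfb, mem[0x0c]=0xb6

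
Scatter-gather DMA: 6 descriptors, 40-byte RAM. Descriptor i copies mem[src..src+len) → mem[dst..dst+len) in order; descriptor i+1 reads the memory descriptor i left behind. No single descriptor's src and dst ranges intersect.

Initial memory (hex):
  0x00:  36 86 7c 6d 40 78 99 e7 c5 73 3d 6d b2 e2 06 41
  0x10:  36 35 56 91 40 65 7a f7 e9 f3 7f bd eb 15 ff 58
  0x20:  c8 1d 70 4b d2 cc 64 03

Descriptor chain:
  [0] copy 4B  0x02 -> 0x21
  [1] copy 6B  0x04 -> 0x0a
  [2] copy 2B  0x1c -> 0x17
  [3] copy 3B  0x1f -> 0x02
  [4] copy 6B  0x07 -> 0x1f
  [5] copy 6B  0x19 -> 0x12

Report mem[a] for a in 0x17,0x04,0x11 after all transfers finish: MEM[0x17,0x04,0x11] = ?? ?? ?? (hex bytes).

[0] 0x02->0x21 len=4 : 7c 6d 40 78
[1] 0x04->0x0a len=6 : 40 78 99 e7 c5 73
[2] 0x1c->0x17 len=2 : eb 15
[3] 0x1f->0x02 len=3 : 58 c8 7c
[4] 0x07->0x1f len=6 : e7 c5 73 40 78 99
[5] 0x19->0x12 len=6 : f3 7f bd eb 15 ff
query mem[0x17]=0xff, mem[0x04]=0x7c, mem[0x11]=0x35

MEM[0x17,0x04,0x11] = ff 7c 35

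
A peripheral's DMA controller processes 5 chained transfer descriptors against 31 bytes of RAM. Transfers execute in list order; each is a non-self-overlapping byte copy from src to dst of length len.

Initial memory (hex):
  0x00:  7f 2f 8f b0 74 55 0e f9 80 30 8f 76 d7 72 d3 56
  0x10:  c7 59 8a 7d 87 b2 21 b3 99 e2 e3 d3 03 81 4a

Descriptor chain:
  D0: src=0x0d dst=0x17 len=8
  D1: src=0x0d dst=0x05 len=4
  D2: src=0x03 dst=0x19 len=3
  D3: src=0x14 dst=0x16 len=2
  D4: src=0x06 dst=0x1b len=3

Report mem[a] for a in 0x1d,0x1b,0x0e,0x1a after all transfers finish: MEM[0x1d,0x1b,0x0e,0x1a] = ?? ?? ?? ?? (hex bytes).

MEM[0x1d,0x1b,0x0e,0x1a] = c7 d3 d3 74

#0 dst[0x17+8] := {0x72,0xd3,0x56,0xc7,0x59,0x8a,0x7d,0x87}
#1 dst[0x05+4] := {0x72,0xd3,0x56,0xc7}
#2 dst[0x19+3] := {0xb0,0x74,0x72}
#3 dst[0x16+2] := {0x87,0xb2}
#4 dst[0x1b+3] := {0xd3,0x56,0xc7}
query mem[0x1d]=0xc7, mem[0x1b]=0xd3, mem[0x0e]=0xd3, mem[0x1a]=0x74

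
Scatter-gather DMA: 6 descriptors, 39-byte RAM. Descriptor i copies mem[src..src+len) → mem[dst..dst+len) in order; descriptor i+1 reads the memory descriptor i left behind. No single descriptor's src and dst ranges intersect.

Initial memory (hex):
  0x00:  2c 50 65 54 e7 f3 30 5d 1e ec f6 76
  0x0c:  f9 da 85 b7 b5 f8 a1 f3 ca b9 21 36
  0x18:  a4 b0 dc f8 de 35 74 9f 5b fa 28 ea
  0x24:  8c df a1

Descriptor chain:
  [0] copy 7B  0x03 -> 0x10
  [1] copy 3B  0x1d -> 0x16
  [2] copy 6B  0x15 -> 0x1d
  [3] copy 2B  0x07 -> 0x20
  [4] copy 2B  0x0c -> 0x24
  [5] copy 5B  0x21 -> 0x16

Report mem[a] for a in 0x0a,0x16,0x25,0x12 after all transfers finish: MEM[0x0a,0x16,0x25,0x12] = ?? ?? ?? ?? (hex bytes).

#0 dst[0x10+7] := {0x54,0xe7,0xf3,0x30,0x5d,0x1e,0xec}
#1 dst[0x16+3] := {0x35,0x74,0x9f}
#2 dst[0x1d+6] := {0x1e,0x35,0x74,0x9f,0xb0,0xdc}
#3 dst[0x20+2] := {0x5d,0x1e}
#4 dst[0x24+2] := {0xf9,0xda}
#5 dst[0x16+5] := {0x1e,0xdc,0xea,0xf9,0xda}
query mem[0x0a]=0xf6, mem[0x16]=0x1e, mem[0x25]=0xda, mem[0x12]=0xf3

MEM[0x0a,0x16,0x25,0x12] = f6 1e da f3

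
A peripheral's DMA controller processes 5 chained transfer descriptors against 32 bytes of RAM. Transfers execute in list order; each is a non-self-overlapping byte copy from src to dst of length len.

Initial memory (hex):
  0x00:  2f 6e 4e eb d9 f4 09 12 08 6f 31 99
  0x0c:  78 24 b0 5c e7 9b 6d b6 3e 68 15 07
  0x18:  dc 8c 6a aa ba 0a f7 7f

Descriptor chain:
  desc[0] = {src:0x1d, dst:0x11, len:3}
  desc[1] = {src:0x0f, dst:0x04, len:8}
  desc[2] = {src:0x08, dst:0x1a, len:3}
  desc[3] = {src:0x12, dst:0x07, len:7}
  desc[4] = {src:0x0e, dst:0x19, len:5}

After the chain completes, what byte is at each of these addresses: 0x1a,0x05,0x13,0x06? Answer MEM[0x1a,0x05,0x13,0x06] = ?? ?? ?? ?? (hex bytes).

MEM[0x1a,0x05,0x13,0x06] = 5c e7 7f 0a

  after D0: wrote 3B at 0x11 = 0af77f
  after D1: wrote 8B at 0x04 = 5ce70af77f3e6815
  after D2: wrote 3B at 0x1a = 7f3e68
  after D3: wrote 7B at 0x07 = f77f3e681507dc
  after D4: wrote 5B at 0x19 = b05ce70af7
query mem[0x1a]=0x5c, mem[0x05]=0xe7, mem[0x13]=0x7f, mem[0x06]=0x0a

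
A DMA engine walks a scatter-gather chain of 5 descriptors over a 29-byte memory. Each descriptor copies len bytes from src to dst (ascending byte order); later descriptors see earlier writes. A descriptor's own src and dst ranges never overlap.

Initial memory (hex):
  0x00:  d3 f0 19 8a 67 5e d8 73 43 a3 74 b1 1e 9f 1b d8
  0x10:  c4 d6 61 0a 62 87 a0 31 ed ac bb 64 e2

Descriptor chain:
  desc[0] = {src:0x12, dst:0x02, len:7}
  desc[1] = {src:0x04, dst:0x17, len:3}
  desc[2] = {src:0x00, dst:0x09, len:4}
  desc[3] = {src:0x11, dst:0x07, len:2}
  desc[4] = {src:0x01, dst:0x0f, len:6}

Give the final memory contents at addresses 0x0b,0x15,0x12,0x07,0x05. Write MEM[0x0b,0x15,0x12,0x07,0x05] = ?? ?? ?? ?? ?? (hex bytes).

  after D0: wrote 7B at 0x02 = 610a6287a031ed
  after D1: wrote 3B at 0x17 = 6287a0
  after D2: wrote 4B at 0x09 = d3f0610a
  after D3: wrote 2B at 0x07 = d661
  after D4: wrote 6B at 0x0f = f0610a6287a0
query mem[0x0b]=0x61, mem[0x15]=0x87, mem[0x12]=0x62, mem[0x07]=0xd6, mem[0x05]=0x87

MEM[0x0b,0x15,0x12,0x07,0x05] = 61 87 62 d6 87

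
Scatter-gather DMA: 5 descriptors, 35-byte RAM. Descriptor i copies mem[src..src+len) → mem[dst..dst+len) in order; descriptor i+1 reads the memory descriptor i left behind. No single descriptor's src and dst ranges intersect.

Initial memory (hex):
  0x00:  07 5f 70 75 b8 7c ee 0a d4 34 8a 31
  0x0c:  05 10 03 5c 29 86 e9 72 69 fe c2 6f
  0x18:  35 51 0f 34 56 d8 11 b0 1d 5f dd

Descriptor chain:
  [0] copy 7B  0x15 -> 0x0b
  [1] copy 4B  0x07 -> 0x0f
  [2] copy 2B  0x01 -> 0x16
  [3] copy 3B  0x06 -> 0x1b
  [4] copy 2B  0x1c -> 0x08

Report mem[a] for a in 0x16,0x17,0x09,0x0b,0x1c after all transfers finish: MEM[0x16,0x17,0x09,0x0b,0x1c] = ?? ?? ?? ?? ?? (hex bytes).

MEM[0x16,0x17,0x09,0x0b,0x1c] = 5f 70 d4 fe 0a

[0] 0x15->0x0b len=7 : fe c2 6f 35 51 0f 34
[1] 0x07->0x0f len=4 : 0a d4 34 8a
[2] 0x01->0x16 len=2 : 5f 70
[3] 0x06->0x1b len=3 : ee 0a d4
[4] 0x1c->0x08 len=2 : 0a d4
query mem[0x16]=0x5f, mem[0x17]=0x70, mem[0x09]=0xd4, mem[0x0b]=0xfe, mem[0x1c]=0x0a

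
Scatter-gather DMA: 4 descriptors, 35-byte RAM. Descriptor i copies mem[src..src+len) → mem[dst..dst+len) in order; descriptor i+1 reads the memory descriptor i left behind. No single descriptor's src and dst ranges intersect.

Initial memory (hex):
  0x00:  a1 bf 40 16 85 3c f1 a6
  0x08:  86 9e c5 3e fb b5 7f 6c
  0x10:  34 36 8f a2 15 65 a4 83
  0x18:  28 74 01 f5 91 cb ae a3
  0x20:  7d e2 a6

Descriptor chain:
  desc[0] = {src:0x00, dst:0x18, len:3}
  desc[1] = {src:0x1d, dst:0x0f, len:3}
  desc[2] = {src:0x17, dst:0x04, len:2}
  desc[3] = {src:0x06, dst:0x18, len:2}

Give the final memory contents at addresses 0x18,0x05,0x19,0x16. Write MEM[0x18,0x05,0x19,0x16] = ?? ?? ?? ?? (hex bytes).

MEM[0x18,0x05,0x19,0x16] = f1 a1 a6 a4

#0 dst[0x18+3] := {0xa1,0xbf,0x40}
#1 dst[0x0f+3] := {0xcb,0xae,0xa3}
#2 dst[0x04+2] := {0x83,0xa1}
#3 dst[0x18+2] := {0xf1,0xa6}
query mem[0x18]=0xf1, mem[0x05]=0xa1, mem[0x19]=0xa6, mem[0x16]=0xa4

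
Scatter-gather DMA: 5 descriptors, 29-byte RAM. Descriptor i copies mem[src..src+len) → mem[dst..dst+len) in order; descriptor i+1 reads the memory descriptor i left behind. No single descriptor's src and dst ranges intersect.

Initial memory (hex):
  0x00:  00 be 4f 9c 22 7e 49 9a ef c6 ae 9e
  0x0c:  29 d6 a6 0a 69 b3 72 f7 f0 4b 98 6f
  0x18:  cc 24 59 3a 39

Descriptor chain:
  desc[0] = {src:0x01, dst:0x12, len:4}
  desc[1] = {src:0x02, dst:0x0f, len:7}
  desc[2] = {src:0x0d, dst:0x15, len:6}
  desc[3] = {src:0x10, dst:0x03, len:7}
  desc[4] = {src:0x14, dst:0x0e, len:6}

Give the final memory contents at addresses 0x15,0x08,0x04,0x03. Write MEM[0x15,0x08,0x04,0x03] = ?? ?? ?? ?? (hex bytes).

D0: mem[0x12..0x15] <- [be 4f 9c 22]
D1: mem[0x0f..0x15] <- [4f 9c 22 7e 49 9a ef]
D2: mem[0x15..0x1a] <- [d6 a6 4f 9c 22 7e]
D3: mem[0x03..0x09] <- [9c 22 7e 49 9a d6 a6]
D4: mem[0x0e..0x13] <- [9a d6 a6 4f 9c 22]
query mem[0x15]=0xd6, mem[0x08]=0xd6, mem[0x04]=0x22, mem[0x03]=0x9c

MEM[0x15,0x08,0x04,0x03] = d6 d6 22 9c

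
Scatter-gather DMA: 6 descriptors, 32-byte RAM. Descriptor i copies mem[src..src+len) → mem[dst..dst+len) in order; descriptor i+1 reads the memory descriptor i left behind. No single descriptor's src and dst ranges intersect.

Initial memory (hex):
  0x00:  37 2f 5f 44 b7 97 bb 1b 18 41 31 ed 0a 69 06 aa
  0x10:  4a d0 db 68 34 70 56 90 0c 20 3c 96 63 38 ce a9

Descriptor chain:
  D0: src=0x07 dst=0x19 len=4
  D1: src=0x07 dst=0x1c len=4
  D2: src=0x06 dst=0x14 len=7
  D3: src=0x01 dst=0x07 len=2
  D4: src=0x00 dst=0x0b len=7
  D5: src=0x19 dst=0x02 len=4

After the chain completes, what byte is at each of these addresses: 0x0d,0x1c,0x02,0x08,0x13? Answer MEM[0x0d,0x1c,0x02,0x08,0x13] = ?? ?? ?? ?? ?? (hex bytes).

D0: mem[0x19..0x1c] <- [1b 18 41 31]
D1: mem[0x1c..0x1f] <- [1b 18 41 31]
D2: mem[0x14..0x1a] <- [bb 1b 18 41 31 ed 0a]
D3: mem[0x07..0x08] <- [2f 5f]
D4: mem[0x0b..0x11] <- [37 2f 5f 44 b7 97 bb]
D5: mem[0x02..0x05] <- [ed 0a 41 1b]
query mem[0x0d]=0x5f, mem[0x1c]=0x1b, mem[0x02]=0xed, mem[0x08]=0x5f, mem[0x13]=0x68

MEM[0x0d,0x1c,0x02,0x08,0x13] = 5f 1b ed 5f 68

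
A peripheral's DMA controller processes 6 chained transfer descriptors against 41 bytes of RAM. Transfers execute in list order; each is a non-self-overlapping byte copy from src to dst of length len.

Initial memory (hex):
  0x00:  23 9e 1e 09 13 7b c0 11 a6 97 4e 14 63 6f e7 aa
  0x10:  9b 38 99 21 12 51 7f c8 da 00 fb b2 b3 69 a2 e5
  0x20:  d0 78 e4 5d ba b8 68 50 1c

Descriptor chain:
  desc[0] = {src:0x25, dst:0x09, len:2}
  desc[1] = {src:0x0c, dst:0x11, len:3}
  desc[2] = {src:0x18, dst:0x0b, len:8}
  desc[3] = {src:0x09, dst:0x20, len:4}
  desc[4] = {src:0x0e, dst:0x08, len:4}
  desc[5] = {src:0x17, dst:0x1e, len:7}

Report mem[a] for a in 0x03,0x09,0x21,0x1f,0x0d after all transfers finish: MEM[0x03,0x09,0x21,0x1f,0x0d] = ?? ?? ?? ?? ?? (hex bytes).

  after D0: wrote 2B at 0x09 = b868
  after D1: wrote 3B at 0x11 = 636fe7
  after D2: wrote 8B at 0x0b = da00fbb2b369a2e5
  after D3: wrote 4B at 0x20 = b868da00
  after D4: wrote 4B at 0x08 = b2b369a2
  after D5: wrote 7B at 0x1e = c8da00fbb2b369
query mem[0x03]=0x09, mem[0x09]=0xb3, mem[0x21]=0xfb, mem[0x1f]=0xda, mem[0x0d]=0xfb

MEM[0x03,0x09,0x21,0x1f,0x0d] = 09 b3 fb da fb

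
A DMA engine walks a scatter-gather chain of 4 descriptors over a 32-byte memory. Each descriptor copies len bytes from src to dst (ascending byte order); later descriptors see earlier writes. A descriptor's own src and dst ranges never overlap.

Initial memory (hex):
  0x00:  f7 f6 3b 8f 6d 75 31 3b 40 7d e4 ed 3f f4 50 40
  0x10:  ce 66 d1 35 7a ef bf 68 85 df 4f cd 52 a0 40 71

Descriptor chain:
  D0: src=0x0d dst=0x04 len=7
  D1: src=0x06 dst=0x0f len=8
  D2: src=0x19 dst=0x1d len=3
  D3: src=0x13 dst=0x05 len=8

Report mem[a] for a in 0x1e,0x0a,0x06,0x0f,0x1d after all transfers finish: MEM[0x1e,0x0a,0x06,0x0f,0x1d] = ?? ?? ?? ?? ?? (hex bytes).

MEM[0x1e,0x0a,0x06,0x0f,0x1d] = 4f 85 ed 40 df

D0: mem[0x04..0x0a] <- [f4 50 40 ce 66 d1 35]
D1: mem[0x0f..0x16] <- [40 ce 66 d1 35 ed 3f f4]
D2: mem[0x1d..0x1f] <- [df 4f cd]
D3: mem[0x05..0x0c] <- [35 ed 3f f4 68 85 df 4f]
query mem[0x1e]=0x4f, mem[0x0a]=0x85, mem[0x06]=0xed, mem[0x0f]=0x40, mem[0x1d]=0xdf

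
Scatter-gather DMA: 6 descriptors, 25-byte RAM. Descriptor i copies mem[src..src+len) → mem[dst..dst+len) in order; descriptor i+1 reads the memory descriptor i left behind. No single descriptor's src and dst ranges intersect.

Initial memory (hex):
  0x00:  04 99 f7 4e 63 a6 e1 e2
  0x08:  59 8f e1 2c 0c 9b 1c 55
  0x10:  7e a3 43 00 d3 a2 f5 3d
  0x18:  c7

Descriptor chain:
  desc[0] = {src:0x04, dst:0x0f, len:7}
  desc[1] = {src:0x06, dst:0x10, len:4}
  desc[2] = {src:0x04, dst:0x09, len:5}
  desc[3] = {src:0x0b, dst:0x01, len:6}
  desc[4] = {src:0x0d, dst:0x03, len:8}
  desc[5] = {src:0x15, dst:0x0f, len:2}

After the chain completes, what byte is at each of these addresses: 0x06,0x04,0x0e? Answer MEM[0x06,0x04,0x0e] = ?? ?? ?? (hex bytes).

MEM[0x06,0x04,0x0e] = e1 1c 1c

  after D0: wrote 7B at 0x0f = 63a6e1e2598fe1
  after D1: wrote 4B at 0x10 = e1e2598f
  after D2: wrote 5B at 0x09 = 63a6e1e259
  after D3: wrote 6B at 0x01 = e1e2591c63e1
  after D4: wrote 8B at 0x03 = 591c63e1e2598f8f
  after D5: wrote 2B at 0x0f = e1f5
query mem[0x06]=0xe1, mem[0x04]=0x1c, mem[0x0e]=0x1c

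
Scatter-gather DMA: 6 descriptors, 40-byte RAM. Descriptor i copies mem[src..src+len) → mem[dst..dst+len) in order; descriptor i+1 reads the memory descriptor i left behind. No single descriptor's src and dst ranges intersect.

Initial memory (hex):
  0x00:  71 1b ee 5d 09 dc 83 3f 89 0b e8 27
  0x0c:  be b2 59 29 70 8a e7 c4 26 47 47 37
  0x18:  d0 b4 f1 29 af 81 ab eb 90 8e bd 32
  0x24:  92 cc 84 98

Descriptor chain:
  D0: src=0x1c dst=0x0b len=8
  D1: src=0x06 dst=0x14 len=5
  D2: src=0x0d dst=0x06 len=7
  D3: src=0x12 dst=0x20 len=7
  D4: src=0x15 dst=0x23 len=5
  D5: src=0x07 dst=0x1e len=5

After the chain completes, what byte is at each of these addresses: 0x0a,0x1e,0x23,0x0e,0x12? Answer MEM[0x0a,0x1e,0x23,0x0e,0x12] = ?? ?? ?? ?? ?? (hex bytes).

MEM[0x0a,0x1e,0x23,0x0e,0x12] = bd eb 3f eb 32

D0: mem[0x0b..0x12] <- [af 81 ab eb 90 8e bd 32]
D1: mem[0x14..0x18] <- [83 3f 89 0b e8]
D2: mem[0x06..0x0c] <- [ab eb 90 8e bd 32 c4]
D3: mem[0x20..0x26] <- [32 c4 83 3f 89 0b e8]
D4: mem[0x23..0x27] <- [3f 89 0b e8 b4]
D5: mem[0x1e..0x22] <- [eb 90 8e bd 32]
query mem[0x0a]=0xbd, mem[0x1e]=0xeb, mem[0x23]=0x3f, mem[0x0e]=0xeb, mem[0x12]=0x32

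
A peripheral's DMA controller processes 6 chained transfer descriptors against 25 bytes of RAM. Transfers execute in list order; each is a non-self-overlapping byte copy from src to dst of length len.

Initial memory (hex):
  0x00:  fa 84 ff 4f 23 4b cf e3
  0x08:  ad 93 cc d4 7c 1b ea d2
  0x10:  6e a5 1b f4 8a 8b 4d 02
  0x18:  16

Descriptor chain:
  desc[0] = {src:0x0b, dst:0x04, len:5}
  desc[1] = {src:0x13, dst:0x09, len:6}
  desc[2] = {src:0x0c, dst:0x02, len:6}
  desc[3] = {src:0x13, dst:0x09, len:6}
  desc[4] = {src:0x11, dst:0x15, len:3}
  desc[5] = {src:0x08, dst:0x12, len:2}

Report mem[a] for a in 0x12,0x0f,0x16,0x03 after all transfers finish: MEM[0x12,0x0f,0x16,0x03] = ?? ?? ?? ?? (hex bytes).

MEM[0x12,0x0f,0x16,0x03] = d2 d2 1b 02

#0 dst[0x04+5] := {0xd4,0x7c,0x1b,0xea,0xd2}
#1 dst[0x09+6] := {0xf4,0x8a,0x8b,0x4d,0x02,0x16}
#2 dst[0x02+6] := {0x4d,0x02,0x16,0xd2,0x6e,0xa5}
#3 dst[0x09+6] := {0xf4,0x8a,0x8b,0x4d,0x02,0x16}
#4 dst[0x15+3] := {0xa5,0x1b,0xf4}
#5 dst[0x12+2] := {0xd2,0xf4}
query mem[0x12]=0xd2, mem[0x0f]=0xd2, mem[0x16]=0x1b, mem[0x03]=0x02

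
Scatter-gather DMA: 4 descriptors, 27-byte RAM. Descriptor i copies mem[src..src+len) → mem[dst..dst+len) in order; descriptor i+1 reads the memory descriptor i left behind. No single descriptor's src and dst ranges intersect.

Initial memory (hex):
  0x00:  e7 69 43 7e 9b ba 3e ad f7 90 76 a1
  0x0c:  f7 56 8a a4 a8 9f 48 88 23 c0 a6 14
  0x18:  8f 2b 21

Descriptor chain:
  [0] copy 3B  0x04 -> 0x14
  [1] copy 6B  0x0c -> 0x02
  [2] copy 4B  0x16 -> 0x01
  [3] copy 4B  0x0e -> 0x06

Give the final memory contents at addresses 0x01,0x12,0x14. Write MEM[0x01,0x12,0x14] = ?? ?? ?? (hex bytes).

MEM[0x01,0x12,0x14] = 3e 48 9b

#0 dst[0x14+3] := {0x9b,0xba,0x3e}
#1 dst[0x02+6] := {0xf7,0x56,0x8a,0xa4,0xa8,0x9f}
#2 dst[0x01+4] := {0x3e,0x14,0x8f,0x2b}
#3 dst[0x06+4] := {0x8a,0xa4,0xa8,0x9f}
query mem[0x01]=0x3e, mem[0x12]=0x48, mem[0x14]=0x9b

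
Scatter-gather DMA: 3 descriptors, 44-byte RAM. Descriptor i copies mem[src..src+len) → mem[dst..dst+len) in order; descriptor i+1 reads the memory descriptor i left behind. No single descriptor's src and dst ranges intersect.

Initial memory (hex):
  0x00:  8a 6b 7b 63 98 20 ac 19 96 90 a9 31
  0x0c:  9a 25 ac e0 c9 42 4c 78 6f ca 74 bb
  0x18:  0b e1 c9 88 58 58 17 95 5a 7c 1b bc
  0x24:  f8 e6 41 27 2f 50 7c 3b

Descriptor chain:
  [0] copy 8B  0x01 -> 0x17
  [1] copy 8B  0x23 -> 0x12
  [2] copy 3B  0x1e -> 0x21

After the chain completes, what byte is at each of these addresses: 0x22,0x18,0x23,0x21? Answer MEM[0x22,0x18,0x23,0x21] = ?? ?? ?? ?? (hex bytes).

[0] 0x01->0x17 len=8 : 6b 7b 63 98 20 ac 19 96
[1] 0x23->0x12 len=8 : bc f8 e6 41 27 2f 50 7c
[2] 0x1e->0x21 len=3 : 96 95 5a
query mem[0x22]=0x95, mem[0x18]=0x50, mem[0x23]=0x5a, mem[0x21]=0x96

MEM[0x22,0x18,0x23,0x21] = 95 50 5a 96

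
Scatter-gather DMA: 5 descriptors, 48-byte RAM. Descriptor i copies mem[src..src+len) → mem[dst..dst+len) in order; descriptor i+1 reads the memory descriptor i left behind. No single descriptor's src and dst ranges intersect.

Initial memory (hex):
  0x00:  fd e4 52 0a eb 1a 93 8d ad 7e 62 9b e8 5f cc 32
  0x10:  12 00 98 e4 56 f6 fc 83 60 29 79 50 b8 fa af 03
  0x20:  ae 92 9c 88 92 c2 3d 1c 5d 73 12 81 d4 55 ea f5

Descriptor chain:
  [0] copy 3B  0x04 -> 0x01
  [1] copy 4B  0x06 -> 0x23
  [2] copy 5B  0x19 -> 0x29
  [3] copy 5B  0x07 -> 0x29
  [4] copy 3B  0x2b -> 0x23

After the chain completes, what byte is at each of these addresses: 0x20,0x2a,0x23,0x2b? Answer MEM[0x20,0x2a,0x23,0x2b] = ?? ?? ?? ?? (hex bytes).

#0 dst[0x01+3] := {0xeb,0x1a,0x93}
#1 dst[0x23+4] := {0x93,0x8d,0xad,0x7e}
#2 dst[0x29+5] := {0x29,0x79,0x50,0xb8,0xfa}
#3 dst[0x29+5] := {0x8d,0xad,0x7e,0x62,0x9b}
#4 dst[0x23+3] := {0x7e,0x62,0x9b}
query mem[0x20]=0xae, mem[0x2a]=0xad, mem[0x23]=0x7e, mem[0x2b]=0x7e

MEM[0x20,0x2a,0x23,0x2b] = ae ad 7e 7e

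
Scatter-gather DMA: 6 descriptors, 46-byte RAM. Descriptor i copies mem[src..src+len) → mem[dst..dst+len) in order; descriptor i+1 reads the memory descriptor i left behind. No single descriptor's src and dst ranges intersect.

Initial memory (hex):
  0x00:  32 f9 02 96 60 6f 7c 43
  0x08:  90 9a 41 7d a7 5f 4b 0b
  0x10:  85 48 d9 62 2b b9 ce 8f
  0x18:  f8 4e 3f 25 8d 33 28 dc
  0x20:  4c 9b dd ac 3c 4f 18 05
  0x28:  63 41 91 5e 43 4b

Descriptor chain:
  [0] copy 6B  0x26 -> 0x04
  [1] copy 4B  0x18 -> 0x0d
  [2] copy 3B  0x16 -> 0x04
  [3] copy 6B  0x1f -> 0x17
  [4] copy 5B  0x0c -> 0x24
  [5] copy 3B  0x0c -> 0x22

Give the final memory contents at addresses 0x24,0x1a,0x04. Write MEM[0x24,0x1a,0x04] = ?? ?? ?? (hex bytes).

MEM[0x24,0x1a,0x04] = 4e dd ce

D0: mem[0x04..0x09] <- [18 05 63 41 91 5e]
D1: mem[0x0d..0x10] <- [f8 4e 3f 25]
D2: mem[0x04..0x06] <- [ce 8f f8]
D3: mem[0x17..0x1c] <- [dc 4c 9b dd ac 3c]
D4: mem[0x24..0x28] <- [a7 f8 4e 3f 25]
D5: mem[0x22..0x24] <- [a7 f8 4e]
query mem[0x24]=0x4e, mem[0x1a]=0xdd, mem[0x04]=0xce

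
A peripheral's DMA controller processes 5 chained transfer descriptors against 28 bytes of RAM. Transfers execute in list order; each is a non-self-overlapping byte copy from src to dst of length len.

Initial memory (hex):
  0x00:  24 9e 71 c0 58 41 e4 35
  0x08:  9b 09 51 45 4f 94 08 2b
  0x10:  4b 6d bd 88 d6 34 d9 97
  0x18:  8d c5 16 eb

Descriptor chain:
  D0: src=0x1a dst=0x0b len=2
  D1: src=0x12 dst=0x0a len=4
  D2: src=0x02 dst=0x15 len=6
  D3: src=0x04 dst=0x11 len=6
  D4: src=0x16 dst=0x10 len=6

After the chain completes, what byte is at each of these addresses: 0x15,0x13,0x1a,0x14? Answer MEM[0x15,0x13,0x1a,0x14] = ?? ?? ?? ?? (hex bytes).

#0 dst[0x0b+2] := {0x16,0xeb}
#1 dst[0x0a+4] := {0xbd,0x88,0xd6,0x34}
#2 dst[0x15+6] := {0x71,0xc0,0x58,0x41,0xe4,0x35}
#3 dst[0x11+6] := {0x58,0x41,0xe4,0x35,0x9b,0x09}
#4 dst[0x10+6] := {0x09,0x58,0x41,0xe4,0x35,0xeb}
query mem[0x15]=0xeb, mem[0x13]=0xe4, mem[0x1a]=0x35, mem[0x14]=0x35

MEM[0x15,0x13,0x1a,0x14] = eb e4 35 35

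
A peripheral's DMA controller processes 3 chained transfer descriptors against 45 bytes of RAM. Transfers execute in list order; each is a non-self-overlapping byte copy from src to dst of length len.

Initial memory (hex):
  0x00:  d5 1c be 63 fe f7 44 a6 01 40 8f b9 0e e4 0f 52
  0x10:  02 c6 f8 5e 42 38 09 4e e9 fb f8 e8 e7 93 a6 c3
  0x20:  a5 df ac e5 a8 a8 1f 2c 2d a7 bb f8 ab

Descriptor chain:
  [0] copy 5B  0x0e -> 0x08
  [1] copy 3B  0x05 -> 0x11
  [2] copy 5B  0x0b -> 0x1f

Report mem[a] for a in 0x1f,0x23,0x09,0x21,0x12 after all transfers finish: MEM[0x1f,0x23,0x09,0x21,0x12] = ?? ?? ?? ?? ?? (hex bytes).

MEM[0x1f,0x23,0x09,0x21,0x12] = c6 52 52 e4 44

#0 dst[0x08+5] := {0x0f,0x52,0x02,0xc6,0xf8}
#1 dst[0x11+3] := {0xf7,0x44,0xa6}
#2 dst[0x1f+5] := {0xc6,0xf8,0xe4,0x0f,0x52}
query mem[0x1f]=0xc6, mem[0x23]=0x52, mem[0x09]=0x52, mem[0x21]=0xe4, mem[0x12]=0x44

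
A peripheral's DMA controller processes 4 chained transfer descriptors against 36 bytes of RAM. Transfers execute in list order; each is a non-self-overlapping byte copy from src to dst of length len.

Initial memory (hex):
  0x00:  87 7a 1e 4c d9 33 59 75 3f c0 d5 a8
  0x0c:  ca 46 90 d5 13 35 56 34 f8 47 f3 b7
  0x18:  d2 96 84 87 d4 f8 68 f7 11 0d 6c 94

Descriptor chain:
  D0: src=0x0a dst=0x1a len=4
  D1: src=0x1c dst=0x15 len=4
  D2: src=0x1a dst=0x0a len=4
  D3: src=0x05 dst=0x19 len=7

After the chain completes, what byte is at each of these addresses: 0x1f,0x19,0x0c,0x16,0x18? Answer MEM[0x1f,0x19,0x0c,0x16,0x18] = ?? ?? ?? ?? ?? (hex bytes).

D0: mem[0x1a..0x1d] <- [d5 a8 ca 46]
D1: mem[0x15..0x18] <- [ca 46 68 f7]
D2: mem[0x0a..0x0d] <- [d5 a8 ca 46]
D3: mem[0x19..0x1f] <- [33 59 75 3f c0 d5 a8]
query mem[0x1f]=0xa8, mem[0x19]=0x33, mem[0x0c]=0xca, mem[0x16]=0x46, mem[0x18]=0xf7

MEM[0x1f,0x19,0x0c,0x16,0x18] = a8 33 ca 46 f7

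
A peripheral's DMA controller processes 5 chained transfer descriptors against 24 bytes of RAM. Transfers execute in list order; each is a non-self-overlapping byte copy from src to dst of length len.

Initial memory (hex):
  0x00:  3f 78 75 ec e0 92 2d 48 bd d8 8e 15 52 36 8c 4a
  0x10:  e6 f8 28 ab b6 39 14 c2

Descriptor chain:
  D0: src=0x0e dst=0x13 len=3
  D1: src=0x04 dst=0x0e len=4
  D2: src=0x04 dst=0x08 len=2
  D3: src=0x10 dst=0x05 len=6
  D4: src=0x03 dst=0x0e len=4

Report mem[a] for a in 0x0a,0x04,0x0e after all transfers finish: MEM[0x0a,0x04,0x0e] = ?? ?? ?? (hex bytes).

MEM[0x0a,0x04,0x0e] = e6 e0 ec

D0: mem[0x13..0x15] <- [8c 4a e6]
D1: mem[0x0e..0x11] <- [e0 92 2d 48]
D2: mem[0x08..0x09] <- [e0 92]
D3: mem[0x05..0x0a] <- [2d 48 28 8c 4a e6]
D4: mem[0x0e..0x11] <- [ec e0 2d 48]
query mem[0x0a]=0xe6, mem[0x04]=0xe0, mem[0x0e]=0xec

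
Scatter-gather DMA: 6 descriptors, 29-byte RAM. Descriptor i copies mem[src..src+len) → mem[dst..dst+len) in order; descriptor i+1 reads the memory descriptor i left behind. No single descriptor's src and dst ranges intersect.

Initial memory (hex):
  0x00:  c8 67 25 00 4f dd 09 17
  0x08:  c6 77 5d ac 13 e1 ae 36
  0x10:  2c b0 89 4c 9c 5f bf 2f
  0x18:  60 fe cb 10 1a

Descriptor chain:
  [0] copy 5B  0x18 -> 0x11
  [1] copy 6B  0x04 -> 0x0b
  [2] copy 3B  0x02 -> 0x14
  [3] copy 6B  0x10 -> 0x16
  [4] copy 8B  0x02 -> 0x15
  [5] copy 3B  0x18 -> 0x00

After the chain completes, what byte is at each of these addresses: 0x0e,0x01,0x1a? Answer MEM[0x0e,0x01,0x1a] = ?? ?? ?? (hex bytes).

MEM[0x0e,0x01,0x1a] = 17 09 17

  after D0: wrote 5B at 0x11 = 60fecb101a
  after D1: wrote 6B at 0x0b = 4fdd0917c677
  after D2: wrote 3B at 0x14 = 25004f
  after D3: wrote 6B at 0x16 = 7760fecb2500
  after D4: wrote 8B at 0x15 = 25004fdd0917c677
  after D5: wrote 3B at 0x00 = dd0917
query mem[0x0e]=0x17, mem[0x01]=0x09, mem[0x1a]=0x17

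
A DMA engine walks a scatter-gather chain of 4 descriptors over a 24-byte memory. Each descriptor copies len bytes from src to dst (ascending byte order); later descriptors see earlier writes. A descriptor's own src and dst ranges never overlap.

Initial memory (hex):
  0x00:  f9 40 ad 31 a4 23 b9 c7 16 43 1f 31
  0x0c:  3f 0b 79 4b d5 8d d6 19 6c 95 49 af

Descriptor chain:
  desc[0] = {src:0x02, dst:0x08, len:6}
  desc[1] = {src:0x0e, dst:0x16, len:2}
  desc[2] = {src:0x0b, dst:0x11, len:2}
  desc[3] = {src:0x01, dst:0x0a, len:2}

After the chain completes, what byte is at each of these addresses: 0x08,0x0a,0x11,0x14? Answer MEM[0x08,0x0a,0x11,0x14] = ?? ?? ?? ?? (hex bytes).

  after D0: wrote 6B at 0x08 = ad31a423b9c7
  after D1: wrote 2B at 0x16 = 794b
  after D2: wrote 2B at 0x11 = 23b9
  after D3: wrote 2B at 0x0a = 40ad
query mem[0x08]=0xad, mem[0x0a]=0x40, mem[0x11]=0x23, mem[0x14]=0x6c

MEM[0x08,0x0a,0x11,0x14] = ad 40 23 6c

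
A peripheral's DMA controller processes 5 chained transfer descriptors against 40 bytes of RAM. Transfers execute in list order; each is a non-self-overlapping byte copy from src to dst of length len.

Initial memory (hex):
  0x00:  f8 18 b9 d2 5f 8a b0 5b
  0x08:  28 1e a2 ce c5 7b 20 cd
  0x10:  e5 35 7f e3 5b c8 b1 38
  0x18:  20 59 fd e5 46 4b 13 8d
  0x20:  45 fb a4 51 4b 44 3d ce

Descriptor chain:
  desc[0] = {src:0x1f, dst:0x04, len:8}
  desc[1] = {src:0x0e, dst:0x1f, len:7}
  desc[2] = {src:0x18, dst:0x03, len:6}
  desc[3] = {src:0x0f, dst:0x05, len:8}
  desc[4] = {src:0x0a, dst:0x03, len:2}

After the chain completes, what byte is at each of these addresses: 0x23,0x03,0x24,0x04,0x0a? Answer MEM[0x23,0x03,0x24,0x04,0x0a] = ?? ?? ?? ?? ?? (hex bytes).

#0 dst[0x04+8] := {0x8d,0x45,0xfb,0xa4,0x51,0x4b,0x44,0x3d}
#1 dst[0x1f+7] := {0x20,0xcd,0xe5,0x35,0x7f,0xe3,0x5b}
#2 dst[0x03+6] := {0x20,0x59,0xfd,0xe5,0x46,0x4b}
#3 dst[0x05+8] := {0xcd,0xe5,0x35,0x7f,0xe3,0x5b,0xc8,0xb1}
#4 dst[0x03+2] := {0x5b,0xc8}
query mem[0x23]=0x7f, mem[0x03]=0x5b, mem[0x24]=0xe3, mem[0x04]=0xc8, mem[0x0a]=0x5b

MEM[0x23,0x03,0x24,0x04,0x0a] = 7f 5b e3 c8 5b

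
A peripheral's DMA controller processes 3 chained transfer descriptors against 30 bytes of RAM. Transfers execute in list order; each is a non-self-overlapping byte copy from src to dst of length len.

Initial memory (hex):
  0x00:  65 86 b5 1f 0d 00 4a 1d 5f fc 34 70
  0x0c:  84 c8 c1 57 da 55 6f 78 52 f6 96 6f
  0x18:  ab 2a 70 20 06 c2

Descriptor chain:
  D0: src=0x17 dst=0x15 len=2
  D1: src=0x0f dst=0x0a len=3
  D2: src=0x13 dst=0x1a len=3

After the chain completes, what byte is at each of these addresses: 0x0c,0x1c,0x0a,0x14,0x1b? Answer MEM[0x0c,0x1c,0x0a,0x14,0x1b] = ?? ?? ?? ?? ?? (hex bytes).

#0 dst[0x15+2] := {0x6f,0xab}
#1 dst[0x0a+3] := {0x57,0xda,0x55}
#2 dst[0x1a+3] := {0x78,0x52,0x6f}
query mem[0x0c]=0x55, mem[0x1c]=0x6f, mem[0x0a]=0x57, mem[0x14]=0x52, mem[0x1b]=0x52

MEM[0x0c,0x1c,0x0a,0x14,0x1b] = 55 6f 57 52 52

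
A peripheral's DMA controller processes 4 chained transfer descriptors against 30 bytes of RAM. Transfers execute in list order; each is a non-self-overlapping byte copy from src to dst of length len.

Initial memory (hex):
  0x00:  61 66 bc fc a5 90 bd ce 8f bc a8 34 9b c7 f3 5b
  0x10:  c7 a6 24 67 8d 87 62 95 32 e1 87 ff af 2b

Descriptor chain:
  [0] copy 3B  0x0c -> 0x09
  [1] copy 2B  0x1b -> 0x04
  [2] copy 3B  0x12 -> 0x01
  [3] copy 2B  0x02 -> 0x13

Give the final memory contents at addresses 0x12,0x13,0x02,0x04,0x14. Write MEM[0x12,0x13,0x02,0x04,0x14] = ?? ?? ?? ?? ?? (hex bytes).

#0 dst[0x09+3] := {0x9b,0xc7,0xf3}
#1 dst[0x04+2] := {0xff,0xaf}
#2 dst[0x01+3] := {0x24,0x67,0x8d}
#3 dst[0x13+2] := {0x67,0x8d}
query mem[0x12]=0x24, mem[0x13]=0x67, mem[0x02]=0x67, mem[0x04]=0xff, mem[0x14]=0x8d

MEM[0x12,0x13,0x02,0x04,0x14] = 24 67 67 ff 8d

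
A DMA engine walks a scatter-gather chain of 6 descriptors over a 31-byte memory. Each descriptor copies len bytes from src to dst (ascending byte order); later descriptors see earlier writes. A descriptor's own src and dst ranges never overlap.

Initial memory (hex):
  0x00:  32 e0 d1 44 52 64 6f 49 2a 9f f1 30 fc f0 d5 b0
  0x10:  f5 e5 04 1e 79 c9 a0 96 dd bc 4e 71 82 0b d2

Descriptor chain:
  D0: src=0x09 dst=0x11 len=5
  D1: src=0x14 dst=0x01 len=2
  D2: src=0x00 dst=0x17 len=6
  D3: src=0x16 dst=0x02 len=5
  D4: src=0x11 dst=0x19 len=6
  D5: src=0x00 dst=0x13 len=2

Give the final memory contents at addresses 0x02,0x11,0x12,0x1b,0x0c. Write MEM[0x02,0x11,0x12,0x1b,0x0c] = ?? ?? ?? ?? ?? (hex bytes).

#0 dst[0x11+5] := {0x9f,0xf1,0x30,0xfc,0xf0}
#1 dst[0x01+2] := {0xfc,0xf0}
#2 dst[0x17+6] := {0x32,0xfc,0xf0,0x44,0x52,0x64}
#3 dst[0x02+5] := {0xa0,0x32,0xfc,0xf0,0x44}
#4 dst[0x19+6] := {0x9f,0xf1,0x30,0xfc,0xf0,0xa0}
#5 dst[0x13+2] := {0x32,0xfc}
query mem[0x02]=0xa0, mem[0x11]=0x9f, mem[0x12]=0xf1, mem[0x1b]=0x30, mem[0x0c]=0xfc

MEM[0x02,0x11,0x12,0x1b,0x0c] = a0 9f f1 30 fc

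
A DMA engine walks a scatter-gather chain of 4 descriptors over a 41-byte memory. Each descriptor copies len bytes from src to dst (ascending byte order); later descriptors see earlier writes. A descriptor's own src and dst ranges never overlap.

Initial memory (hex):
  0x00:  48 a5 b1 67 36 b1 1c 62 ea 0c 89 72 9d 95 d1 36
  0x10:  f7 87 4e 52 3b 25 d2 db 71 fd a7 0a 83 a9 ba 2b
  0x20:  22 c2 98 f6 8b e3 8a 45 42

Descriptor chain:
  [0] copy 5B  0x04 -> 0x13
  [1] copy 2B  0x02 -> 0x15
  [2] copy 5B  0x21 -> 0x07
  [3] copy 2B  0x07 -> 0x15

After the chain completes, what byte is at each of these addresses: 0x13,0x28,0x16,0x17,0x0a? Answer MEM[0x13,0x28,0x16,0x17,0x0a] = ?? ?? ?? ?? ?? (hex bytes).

MEM[0x13,0x28,0x16,0x17,0x0a] = 36 42 98 ea 8b

#0 dst[0x13+5] := {0x36,0xb1,0x1c,0x62,0xea}
#1 dst[0x15+2] := {0xb1,0x67}
#2 dst[0x07+5] := {0xc2,0x98,0xf6,0x8b,0xe3}
#3 dst[0x15+2] := {0xc2,0x98}
query mem[0x13]=0x36, mem[0x28]=0x42, mem[0x16]=0x98, mem[0x17]=0xea, mem[0x0a]=0x8b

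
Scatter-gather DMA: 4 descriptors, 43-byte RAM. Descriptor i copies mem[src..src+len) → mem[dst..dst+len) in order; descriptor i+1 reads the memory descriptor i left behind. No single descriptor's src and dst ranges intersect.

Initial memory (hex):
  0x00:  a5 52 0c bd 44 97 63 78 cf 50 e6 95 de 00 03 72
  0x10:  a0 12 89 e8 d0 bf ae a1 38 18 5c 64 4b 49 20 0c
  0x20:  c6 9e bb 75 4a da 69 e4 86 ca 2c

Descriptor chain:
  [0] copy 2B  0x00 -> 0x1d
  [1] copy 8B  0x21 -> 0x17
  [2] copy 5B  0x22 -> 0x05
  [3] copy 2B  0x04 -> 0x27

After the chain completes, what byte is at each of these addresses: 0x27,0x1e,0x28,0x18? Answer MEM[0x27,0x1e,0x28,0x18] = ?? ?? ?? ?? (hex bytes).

#0 dst[0x1d+2] := {0xa5,0x52}
#1 dst[0x17+8] := {0x9e,0xbb,0x75,0x4a,0xda,0x69,0xe4,0x86}
#2 dst[0x05+5] := {0xbb,0x75,0x4a,0xda,0x69}
#3 dst[0x27+2] := {0x44,0xbb}
query mem[0x27]=0x44, mem[0x1e]=0x86, mem[0x28]=0xbb, mem[0x18]=0xbb

MEM[0x27,0x1e,0x28,0x18] = 44 86 bb bb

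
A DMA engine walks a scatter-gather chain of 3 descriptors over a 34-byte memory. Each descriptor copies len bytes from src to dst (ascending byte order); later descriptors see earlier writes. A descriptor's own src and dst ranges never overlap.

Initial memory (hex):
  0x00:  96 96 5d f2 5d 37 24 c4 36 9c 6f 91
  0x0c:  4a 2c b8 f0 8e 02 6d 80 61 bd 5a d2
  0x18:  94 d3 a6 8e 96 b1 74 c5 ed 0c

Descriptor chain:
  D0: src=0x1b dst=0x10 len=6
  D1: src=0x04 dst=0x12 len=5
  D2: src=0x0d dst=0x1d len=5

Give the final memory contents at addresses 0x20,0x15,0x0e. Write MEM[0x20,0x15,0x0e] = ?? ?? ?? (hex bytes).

MEM[0x20,0x15,0x0e] = 8e c4 b8

[0] 0x1b->0x10 len=6 : 8e 96 b1 74 c5 ed
[1] 0x04->0x12 len=5 : 5d 37 24 c4 36
[2] 0x0d->0x1d len=5 : 2c b8 f0 8e 96
query mem[0x20]=0x8e, mem[0x15]=0xc4, mem[0x0e]=0xb8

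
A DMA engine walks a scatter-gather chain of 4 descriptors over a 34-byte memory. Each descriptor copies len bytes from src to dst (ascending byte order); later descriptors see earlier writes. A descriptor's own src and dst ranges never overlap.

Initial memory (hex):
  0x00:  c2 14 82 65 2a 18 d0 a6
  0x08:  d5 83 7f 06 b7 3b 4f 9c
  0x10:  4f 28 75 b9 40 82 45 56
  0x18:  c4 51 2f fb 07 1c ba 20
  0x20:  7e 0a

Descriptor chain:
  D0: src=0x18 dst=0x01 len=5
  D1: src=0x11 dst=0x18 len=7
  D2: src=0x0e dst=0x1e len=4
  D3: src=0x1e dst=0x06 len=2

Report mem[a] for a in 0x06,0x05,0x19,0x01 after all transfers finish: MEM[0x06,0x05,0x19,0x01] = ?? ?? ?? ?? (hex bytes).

  after D0: wrote 5B at 0x01 = c4512ffb07
  after D1: wrote 7B at 0x18 = 2875b940824556
  after D2: wrote 4B at 0x1e = 4f9c4f28
  after D3: wrote 2B at 0x06 = 4f9c
query mem[0x06]=0x4f, mem[0x05]=0x07, mem[0x19]=0x75, mem[0x01]=0xc4

MEM[0x06,0x05,0x19,0x01] = 4f 07 75 c4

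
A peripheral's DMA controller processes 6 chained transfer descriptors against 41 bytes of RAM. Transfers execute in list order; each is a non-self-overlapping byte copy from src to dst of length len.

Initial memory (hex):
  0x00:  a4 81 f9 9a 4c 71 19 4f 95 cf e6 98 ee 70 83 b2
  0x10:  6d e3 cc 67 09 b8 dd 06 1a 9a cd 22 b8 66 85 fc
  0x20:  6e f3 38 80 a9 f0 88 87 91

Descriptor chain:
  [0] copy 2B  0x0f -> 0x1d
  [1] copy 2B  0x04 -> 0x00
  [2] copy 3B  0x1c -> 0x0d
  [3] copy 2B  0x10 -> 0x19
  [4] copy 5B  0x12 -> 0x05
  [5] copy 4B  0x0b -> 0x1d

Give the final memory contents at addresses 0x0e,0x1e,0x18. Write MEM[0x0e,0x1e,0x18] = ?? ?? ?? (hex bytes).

MEM[0x0e,0x1e,0x18] = b2 ee 1a

[0] 0x0f->0x1d len=2 : b2 6d
[1] 0x04->0x00 len=2 : 4c 71
[2] 0x1c->0x0d len=3 : b8 b2 6d
[3] 0x10->0x19 len=2 : 6d e3
[4] 0x12->0x05 len=5 : cc 67 09 b8 dd
[5] 0x0b->0x1d len=4 : 98 ee b8 b2
query mem[0x0e]=0xb2, mem[0x1e]=0xee, mem[0x18]=0x1a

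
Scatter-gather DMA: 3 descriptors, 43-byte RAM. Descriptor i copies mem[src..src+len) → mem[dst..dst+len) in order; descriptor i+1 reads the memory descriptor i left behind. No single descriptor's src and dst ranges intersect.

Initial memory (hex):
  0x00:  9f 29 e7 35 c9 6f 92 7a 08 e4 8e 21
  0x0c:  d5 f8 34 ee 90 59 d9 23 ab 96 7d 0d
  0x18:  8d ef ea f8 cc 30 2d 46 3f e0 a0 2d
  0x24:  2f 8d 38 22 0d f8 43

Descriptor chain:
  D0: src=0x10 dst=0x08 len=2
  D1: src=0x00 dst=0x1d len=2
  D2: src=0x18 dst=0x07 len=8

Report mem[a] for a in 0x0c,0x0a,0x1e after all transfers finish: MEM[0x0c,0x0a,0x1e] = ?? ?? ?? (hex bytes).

MEM[0x0c,0x0a,0x1e] = 9f f8 29

#0 dst[0x08+2] := {0x90,0x59}
#1 dst[0x1d+2] := {0x9f,0x29}
#2 dst[0x07+8] := {0x8d,0xef,0xea,0xf8,0xcc,0x9f,0x29,0x46}
query mem[0x0c]=0x9f, mem[0x0a]=0xf8, mem[0x1e]=0x29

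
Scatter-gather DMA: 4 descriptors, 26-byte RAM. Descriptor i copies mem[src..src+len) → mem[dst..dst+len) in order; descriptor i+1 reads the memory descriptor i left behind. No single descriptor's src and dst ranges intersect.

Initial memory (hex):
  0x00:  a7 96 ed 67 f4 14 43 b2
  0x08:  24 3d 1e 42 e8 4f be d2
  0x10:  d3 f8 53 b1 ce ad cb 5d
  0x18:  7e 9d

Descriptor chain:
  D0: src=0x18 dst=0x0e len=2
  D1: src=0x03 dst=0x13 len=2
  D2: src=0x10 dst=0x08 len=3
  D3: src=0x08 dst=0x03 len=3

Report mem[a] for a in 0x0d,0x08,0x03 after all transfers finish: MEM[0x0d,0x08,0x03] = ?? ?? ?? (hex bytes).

MEM[0x0d,0x08,0x03] = 4f d3 d3

[0] 0x18->0x0e len=2 : 7e 9d
[1] 0x03->0x13 len=2 : 67 f4
[2] 0x10->0x08 len=3 : d3 f8 53
[3] 0x08->0x03 len=3 : d3 f8 53
query mem[0x0d]=0x4f, mem[0x08]=0xd3, mem[0x03]=0xd3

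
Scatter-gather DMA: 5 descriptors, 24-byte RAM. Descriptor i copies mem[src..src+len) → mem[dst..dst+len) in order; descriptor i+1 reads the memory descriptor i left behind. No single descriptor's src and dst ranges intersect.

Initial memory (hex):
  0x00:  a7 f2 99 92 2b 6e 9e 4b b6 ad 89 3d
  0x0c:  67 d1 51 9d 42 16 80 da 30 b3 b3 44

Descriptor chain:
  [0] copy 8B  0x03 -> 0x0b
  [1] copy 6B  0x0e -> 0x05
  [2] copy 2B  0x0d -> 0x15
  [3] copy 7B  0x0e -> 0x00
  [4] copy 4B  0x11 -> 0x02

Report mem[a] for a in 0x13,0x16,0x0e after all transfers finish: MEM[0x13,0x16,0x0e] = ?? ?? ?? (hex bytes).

MEM[0x13,0x16,0x0e] = da 9e 9e

  after D0: wrote 8B at 0x0b = 922b6e9e4bb6ad89
  after D1: wrote 6B at 0x05 = 9e4bb6ad89da
  after D2: wrote 2B at 0x15 = 6e9e
  after D3: wrote 7B at 0x00 = 9e4bb6ad89da30
  after D4: wrote 4B at 0x02 = ad89da30
query mem[0x13]=0xda, mem[0x16]=0x9e, mem[0x0e]=0x9e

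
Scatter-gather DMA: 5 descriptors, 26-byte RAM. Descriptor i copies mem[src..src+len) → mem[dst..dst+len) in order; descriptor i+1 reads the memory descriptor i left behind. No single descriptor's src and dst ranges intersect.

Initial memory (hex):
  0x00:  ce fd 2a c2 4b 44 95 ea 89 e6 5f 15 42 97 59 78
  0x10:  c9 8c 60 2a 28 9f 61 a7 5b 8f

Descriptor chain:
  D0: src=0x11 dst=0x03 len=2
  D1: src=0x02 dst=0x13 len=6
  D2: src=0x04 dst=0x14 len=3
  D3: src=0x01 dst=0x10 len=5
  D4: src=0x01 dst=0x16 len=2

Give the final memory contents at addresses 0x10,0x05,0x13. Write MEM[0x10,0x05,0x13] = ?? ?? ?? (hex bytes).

  after D0: wrote 2B at 0x03 = 8c60
  after D1: wrote 6B at 0x13 = 2a8c604495ea
  after D2: wrote 3B at 0x14 = 604495
  after D3: wrote 5B at 0x10 = fd2a8c6044
  after D4: wrote 2B at 0x16 = fd2a
query mem[0x10]=0xfd, mem[0x05]=0x44, mem[0x13]=0x60

MEM[0x10,0x05,0x13] = fd 44 60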